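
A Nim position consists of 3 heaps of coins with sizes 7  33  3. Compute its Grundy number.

37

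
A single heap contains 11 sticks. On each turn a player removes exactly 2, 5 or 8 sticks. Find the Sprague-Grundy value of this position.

Compute g(0), g(1), … for moves {2, 5, 8}:
k:     0  1  2  3  4  5  6  7  8  9 10 11
g(k):  0  0  1  1  0  2  1  0  2  1  0  0
So g(11) = 0.

0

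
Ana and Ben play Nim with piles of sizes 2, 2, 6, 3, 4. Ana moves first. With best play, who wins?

Ana wins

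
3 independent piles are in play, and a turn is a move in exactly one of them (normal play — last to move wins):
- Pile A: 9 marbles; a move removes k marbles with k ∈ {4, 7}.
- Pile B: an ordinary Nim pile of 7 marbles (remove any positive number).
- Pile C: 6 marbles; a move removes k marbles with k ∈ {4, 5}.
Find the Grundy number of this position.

4

Grundy values for pile A (subtraction set {4, 7}):
k:     0  1  2  3  4  5  6  7  8  9
g(k):  0  0  0  0  1  1  1  1  2  2
So g(9) = 2.
Pile B is a plain Nim pile of size 7, so its Grundy value is 7.
Grundy values for pile C (subtraction set {4, 5}):
g(0) = mex{} = 0
g(1) = mex{} = 0
g(2) = mex{} = 0
g(3) = mex{} = 0
g(4) = mex{0} = 1
g(5) = mex{0} = 1
g(6) = mex{0} = 1
So g(6) = 1.
The value of a disjunctive sum is the nim-sum of the parts.
Combined value = 2 XOR 7 XOR 1 = 4.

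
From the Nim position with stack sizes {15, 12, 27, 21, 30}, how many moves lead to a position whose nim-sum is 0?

3

Write each in binary and XOR column by column:
  01111  (15)
  01100  (12)
  11011  (27)
  10101  (21)
  11110  (30)
  -----
  10011  (19)
The overall nim-sum is X = 19. A stack of size p has a winning move iff p XOR X < p (reduce it to p XOR X).
  15: 15 XOR 19 = 28 ≥ 15 — no move.
  12: 12 XOR 19 = 31 ≥ 12 — no move.
  27: 27 XOR 19 = 8 < 27 — winning move (to 8).
  21: 21 XOR 19 = 6 < 21 — winning move (to 6).
  30: 30 XOR 19 = 13 < 30 — winning move (to 13).
That gives 3 winning moves.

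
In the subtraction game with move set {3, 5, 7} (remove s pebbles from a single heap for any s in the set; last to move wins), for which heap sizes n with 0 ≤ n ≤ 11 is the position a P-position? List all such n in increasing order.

0, 1, 2, 10, 11

Compute g(0), g(1), … for moves {3, 5, 7}:
g(0) = mex{} = 0
g(1) = mex{} = 0
g(2) = mex{} = 0
g(3) = mex{0} = 1
g(4) = mex{0} = 1
g(5) = mex{0} = 1
g(6) = mex{0,1} = 2
g(7) = mex{0,1} = 2
g(8) = mex{0,1} = 2
g(9) = mex{0,1,2} = 3
g(10) = mex{1,2} = 0
g(11) = mex{1,2} = 0
The P-positions (g = 0) in 0..11 are 0, 1, 2, 10, 11.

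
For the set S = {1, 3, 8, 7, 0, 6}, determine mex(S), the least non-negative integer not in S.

2

The values 0, 1 are all present; 2 is the first non-negative integer missing from the set.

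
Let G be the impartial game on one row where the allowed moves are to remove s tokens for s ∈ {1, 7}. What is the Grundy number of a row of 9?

1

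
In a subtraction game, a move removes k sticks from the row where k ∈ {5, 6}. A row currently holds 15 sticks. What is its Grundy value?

Compute g(0), g(1), … for moves {5, 6}:
k:     0  1  2  3  4  5  6  7  8  9 10 11 12 13 14 15
g(k):  0  0  0  0  0  1  1  1  1  1  2  0  0  0  0  0
So g(15) = 0.

0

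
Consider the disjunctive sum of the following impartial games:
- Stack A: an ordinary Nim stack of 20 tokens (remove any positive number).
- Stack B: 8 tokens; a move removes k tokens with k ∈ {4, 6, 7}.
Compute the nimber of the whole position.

Stack A is a plain Nim stack of size 20, so its Grundy value is 20.
Grundy values for stack B (subtraction set {4, 6, 7}):
k:     0  1  2  3  4  5  6  7  8
g(k):  0  0  0  0  1  1  1  1  2
So g(8) = 2.
By the Sprague-Grundy theorem, the Grundy value of a sum of independent games is the XOR of the component values.
Combined value = 20 ⊕ 2 = 22.

22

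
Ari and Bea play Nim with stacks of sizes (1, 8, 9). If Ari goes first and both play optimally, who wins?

In binary:
  0001  (1)
  1000  (8)
  1001  (9)
  ----
  0000  (0)
The nim-sum is 0, so this is a P-position: the player to move is in a losing position under optimal play; Ari is about to move from it and so loses — Bea wins.

Bea wins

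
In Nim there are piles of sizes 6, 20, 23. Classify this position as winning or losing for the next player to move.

Winning position

Compute the nim-sum pairwise:
6 ⊕ 20 = 18
18 ⊕ 23 = 5
The nim-sum is 5 ≠ 0, so this is an N-position: the player to move can win.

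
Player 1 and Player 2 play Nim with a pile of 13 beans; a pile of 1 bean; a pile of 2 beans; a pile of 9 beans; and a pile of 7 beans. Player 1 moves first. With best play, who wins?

Compute the nim-sum pairwise:
13 XOR 1 = 12
12 XOR 2 = 14
14 XOR 9 = 7
7 XOR 7 = 0
The nim-sum is 0, so this is a P-position: the player to move is in a losing position under optimal play; Player 1 is about to move from it and so loses — Player 2 wins.

Player 2 wins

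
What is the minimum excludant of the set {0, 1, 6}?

2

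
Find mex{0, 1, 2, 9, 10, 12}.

3

The values 0, 1, 2 are all present; 3 is the first non-negative integer missing from the set.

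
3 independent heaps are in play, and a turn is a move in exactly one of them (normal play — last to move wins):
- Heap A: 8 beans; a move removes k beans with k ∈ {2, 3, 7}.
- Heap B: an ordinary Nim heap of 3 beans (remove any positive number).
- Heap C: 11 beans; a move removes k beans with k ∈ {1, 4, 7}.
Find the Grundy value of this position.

For heap A, compute g(0), g(1), … with moves {2, 3, 7}:
g(0) = mex{} = 0
g(1) = mex{} = 0
g(2) = mex{0} = 1
g(3) = mex{0} = 1
g(4) = mex{0,1} = 2
g(5) = mex{1} = 0
g(6) = mex{1,2} = 0
g(7) = mex{0,2} = 1
g(8) = mex{0} = 1
So g(8) = 1.
Heap B is a plain Nim heap of size 3, so its Grundy value is 3.
Grundy values for heap C (subtraction set {1, 4, 7}):
k:     0  1  2  3  4  5  6  7  8  9 10 11
g(k):  0  1  0  1  2  0  1  2  0  1  0  1
So g(11) = 1.
By the Sprague-Grundy theorem, the Grundy value of a sum of independent games is the XOR of the component values.
Combined value = 1 XOR 3 XOR 1 = 3.

3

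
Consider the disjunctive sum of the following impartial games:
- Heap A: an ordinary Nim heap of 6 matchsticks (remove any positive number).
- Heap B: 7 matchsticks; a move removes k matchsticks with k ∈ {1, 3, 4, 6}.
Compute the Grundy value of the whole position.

Heap A is a plain Nim heap of size 6, so its Grundy value is 6.
For heap B, compute g(0), g(1), … with moves {1, 3, 4, 6}:
g(0) = mex{} = 0
g(1) = mex{0} = 1
g(2) = mex{1} = 0
g(3) = mex{0} = 1
g(4) = mex{0,1} = 2
g(5) = mex{0,1,2} = 3
g(6) = mex{0,1,3} = 2
g(7) = mex{1,2} = 0
So g(7) = 0.
By the Sprague-Grundy theorem, the Grundy value of a sum of independent games is the XOR of the component values.
Combined value = 6 XOR 0 = 6.

6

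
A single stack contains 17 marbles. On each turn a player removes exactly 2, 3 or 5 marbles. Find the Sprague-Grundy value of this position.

1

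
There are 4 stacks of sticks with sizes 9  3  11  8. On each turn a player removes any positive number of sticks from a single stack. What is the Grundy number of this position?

Write each in binary and XOR column by column:
  1001  (9)
  0011  (3)
  1011  (11)
  1000  (8)
  ----
  1001  (9)

9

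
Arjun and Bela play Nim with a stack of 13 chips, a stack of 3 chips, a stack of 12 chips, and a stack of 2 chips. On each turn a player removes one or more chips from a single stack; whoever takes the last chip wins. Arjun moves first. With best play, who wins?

Bela wins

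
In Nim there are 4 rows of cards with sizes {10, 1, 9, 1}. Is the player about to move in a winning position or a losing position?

Nim-sum: 10 XOR 1 XOR 9 XOR 1 = 3.
The nim-sum is 3 ≠ 0, so this is an N-position: the player to move can win.

Winning position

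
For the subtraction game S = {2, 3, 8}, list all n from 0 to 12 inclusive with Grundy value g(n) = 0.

Build the Grundy sequence with g(k) = mex{g(k−s) : s ∈ {2, 3, 8}, s ≤ k}:
g(0) = mex{} = 0
g(1) = mex{} = 0
g(2) = mex{0} = 1
g(3) = mex{0} = 1
g(4) = mex{0,1} = 2
g(5) = mex{1} = 0
g(6) = mex{1,2} = 0
g(7) = mex{0,2} = 1
g(8) = mex{0} = 1
g(9) = mex{0,1} = 2
g(10) = mex{1} = 0
g(11) = mex{1,2} = 0
g(12) = mex{0,2} = 1
The P-positions (g = 0) in 0..12 are 0, 1, 5, 6, 10, 11.

0, 1, 5, 6, 10, 11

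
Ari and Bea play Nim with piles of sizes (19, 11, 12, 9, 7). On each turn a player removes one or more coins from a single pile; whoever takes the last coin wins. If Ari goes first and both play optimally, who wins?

Nim-sum: 19 ^ 11 ^ 12 ^ 9 ^ 7 = 26.
The nim-sum is 26 ≠ 0, so this is an N-position: the player to move can win; Ari has a winning move.

Ari wins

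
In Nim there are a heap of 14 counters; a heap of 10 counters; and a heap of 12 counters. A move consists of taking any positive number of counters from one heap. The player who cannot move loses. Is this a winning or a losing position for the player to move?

Winning position

Compute the nim-sum pairwise:
14 ⊕ 10 = 4
4 ⊕ 12 = 8
The nim-sum is 8 ≠ 0, so this is an N-position: the player to move can win.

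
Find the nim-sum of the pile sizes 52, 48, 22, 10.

Compute the nim-sum pairwise:
52 ⊕ 48 = 4
4 ⊕ 22 = 18
18 ⊕ 10 = 24

24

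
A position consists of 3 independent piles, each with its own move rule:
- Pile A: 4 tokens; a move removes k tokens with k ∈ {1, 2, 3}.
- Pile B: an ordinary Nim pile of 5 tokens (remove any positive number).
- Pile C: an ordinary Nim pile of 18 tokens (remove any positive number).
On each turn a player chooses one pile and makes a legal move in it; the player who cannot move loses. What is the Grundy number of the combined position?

23

Grundy values for pile A (subtraction set {1, 2, 3}):
k:     0  1  2  3  4
g(k):  0  1  2  3  0
So g(4) = 0.
Pile B is a plain Nim pile of size 5, so its Grundy value is 5.
Pile C is a plain Nim pile of size 18, so its Grundy value is 18.
The value of a disjunctive sum is the nim-sum of the parts.
Combined value = 0 ⊕ 5 ⊕ 18 = 23.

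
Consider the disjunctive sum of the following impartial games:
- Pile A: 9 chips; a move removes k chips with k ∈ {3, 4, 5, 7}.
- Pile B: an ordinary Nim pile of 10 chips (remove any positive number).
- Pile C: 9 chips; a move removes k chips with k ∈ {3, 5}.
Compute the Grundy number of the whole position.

9

Grundy values for pile A (subtraction set {3, 4, 5, 7}):
k:     0  1  2  3  4  5  6  7  8  9
g(k):  0  0  0  1  1  1  2  2  2  3
So g(9) = 3.
Pile B is a plain Nim pile of size 10, so its Grundy value is 10.
Build the Grundy sequence for pile C with g(k) = mex{g(k−s) : s ∈ {3, 5}, s ≤ k}:
g(0) = mex{} = 0
g(1) = mex{} = 0
g(2) = mex{} = 0
g(3) = mex{0} = 1
g(4) = mex{0} = 1
g(5) = mex{0} = 1
g(6) = mex{0,1} = 2
g(7) = mex{0,1} = 2
g(8) = mex{1} = 0
g(9) = mex{1,2} = 0
So g(9) = 0.
By the Sprague-Grundy theorem, the Grundy value of a sum of independent games is the XOR of the component values.
Combined value = 3 XOR 10 XOR 0 = 9.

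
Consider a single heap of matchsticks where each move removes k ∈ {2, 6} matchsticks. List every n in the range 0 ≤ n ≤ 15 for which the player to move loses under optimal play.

0, 1, 4, 5, 8, 9, 12, 13

Grundy values for subtraction set {2, 6}:
k:     0  1  2  3  4  5  6  7  8  9 10 11 12 13 14 15
g(k):  0  0  1  1  0  0  1  1  0  0  1  1  0  0  1  1
The P-positions (g = 0) in 0..15 are 0, 1, 4, 5, 8, 9, 12, 13.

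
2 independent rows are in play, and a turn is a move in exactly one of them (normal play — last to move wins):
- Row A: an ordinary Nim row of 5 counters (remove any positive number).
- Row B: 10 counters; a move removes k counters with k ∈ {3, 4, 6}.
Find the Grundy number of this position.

5

Row A is a plain Nim row of size 5, so its Grundy value is 5.
For row B, compute g(0), g(1), … with moves {3, 4, 6}:
g(0) = mex{} = 0
g(1) = mex{} = 0
g(2) = mex{} = 0
g(3) = mex{0} = 1
g(4) = mex{0} = 1
g(5) = mex{0} = 1
g(6) = mex{0,1} = 2
g(7) = mex{0,1} = 2
g(8) = mex{0,1} = 2
g(9) = mex{1,2} = 0
g(10) = mex{1,2} = 0
So g(10) = 0.
The value of a disjunctive sum is the nim-sum of the parts.
Combined value = 5 XOR 0 = 5.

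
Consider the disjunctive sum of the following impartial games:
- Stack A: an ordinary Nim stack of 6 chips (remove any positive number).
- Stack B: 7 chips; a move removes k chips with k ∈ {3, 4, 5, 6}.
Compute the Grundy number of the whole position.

Stack A is a plain Nim stack of size 6, so its Grundy value is 6.
For stack B, compute g(0), g(1), … with moves {3, 4, 5, 6}:
k:     0  1  2  3  4  5  6  7
g(k):  0  0  0  1  1  1  2  2
So g(7) = 2.
By the Sprague-Grundy theorem, the Grundy value of a sum of independent games is the XOR of the component values.
Combined value = 6 ⊕ 2 = 4.

4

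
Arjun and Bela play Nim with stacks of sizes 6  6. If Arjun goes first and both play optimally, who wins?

In binary:
  110  (6)
  110  (6)
  ---
  000  (0)
The nim-sum is 0, so this is a P-position: the player to move is in a losing position under optimal play; Arjun is about to move from it and so loses — Bela wins.

Bela wins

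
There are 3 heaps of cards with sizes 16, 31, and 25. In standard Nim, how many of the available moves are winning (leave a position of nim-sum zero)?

Nim-sum: 16 XOR 31 XOR 25 = 22.
The overall nim-sum is X = 22. A heap of size p has a winning move iff p XOR X < p (reduce it to p XOR X).
  16: 16 XOR 22 = 6 < 16 — winning move (to 6).
  31: 31 XOR 22 = 9 < 31 — winning move (to 9).
  25: 25 XOR 22 = 15 < 25 — winning move (to 15).
That gives 3 winning moves.

3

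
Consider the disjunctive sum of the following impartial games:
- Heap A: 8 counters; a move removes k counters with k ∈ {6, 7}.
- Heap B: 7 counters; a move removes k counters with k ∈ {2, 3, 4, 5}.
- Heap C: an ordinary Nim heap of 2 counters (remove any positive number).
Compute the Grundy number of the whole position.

3

Build the Grundy sequence for heap A with g(k) = mex{g(k−s) : s ∈ {6, 7}, s ≤ k}:
g(0) = mex{} = 0
g(1) = mex{} = 0
g(2) = mex{} = 0
g(3) = mex{} = 0
g(4) = mex{} = 0
g(5) = mex{} = 0
g(6) = mex{0} = 1
g(7) = mex{0} = 1
g(8) = mex{0} = 1
So g(8) = 1.
Grundy values for heap B (subtraction set {2, 3, 4, 5}):
g(0) = mex{} = 0
g(1) = mex{} = 0
g(2) = mex{0} = 1
g(3) = mex{0} = 1
g(4) = mex{0,1} = 2
g(5) = mex{0,1} = 2
g(6) = mex{0,1,2} = 3
g(7) = mex{1,2} = 0
So g(7) = 0.
Heap C is a plain Nim heap of size 2, so its Grundy value is 2.
By the Sprague-Grundy theorem, the Grundy value of a sum of independent games is the XOR of the component values.
Combined value = 1 ⊕ 0 ⊕ 2 = 3.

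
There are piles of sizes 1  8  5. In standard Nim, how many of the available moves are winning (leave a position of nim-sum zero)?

Write each in binary and XOR column by column:
  0001  (1)
  1000  (8)
  0101  (5)
  ----
  1100  (12)
The overall nim-sum is X = 12. A pile of size p has a winning move iff p XOR X < p (reduce it to p XOR X).
  1: 1 XOR 12 = 13 ≥ 1 — no move.
  8: 8 XOR 12 = 4 < 8 — winning move (to 4).
  5: 5 XOR 12 = 9 ≥ 5 — no move.
That gives 1 winning move.

1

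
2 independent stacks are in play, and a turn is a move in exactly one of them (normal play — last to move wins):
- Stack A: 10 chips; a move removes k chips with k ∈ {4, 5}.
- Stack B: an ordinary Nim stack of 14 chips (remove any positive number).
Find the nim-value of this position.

14

For stack A, compute g(0), g(1), … with moves {4, 5}:
g(0) = mex{} = 0
g(1) = mex{} = 0
g(2) = mex{} = 0
g(3) = mex{} = 0
g(4) = mex{0} = 1
g(5) = mex{0} = 1
g(6) = mex{0} = 1
g(7) = mex{0} = 1
g(8) = mex{0,1} = 2
g(9) = mex{1} = 0
g(10) = mex{1} = 0
So g(10) = 0.
Stack B is a plain Nim stack of size 14, so its Grundy value is 14.
The value of a disjunctive sum is the nim-sum of the parts.
Combined value = 0 ⊕ 14 = 14.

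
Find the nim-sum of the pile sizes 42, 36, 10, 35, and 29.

58

Compute the nim-sum pairwise:
42 ^ 36 = 14
14 ^ 10 = 4
4 ^ 35 = 39
39 ^ 29 = 58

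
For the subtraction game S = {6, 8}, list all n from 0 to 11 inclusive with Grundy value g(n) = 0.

0, 1, 2, 3, 4, 5

Build the Grundy sequence with g(k) = mex{g(k−s) : s ∈ {6, 8}, s ≤ k}:
k:     0  1  2  3  4  5  6  7  8  9 10 11
g(k):  0  0  0  0  0  0  1  1  1  1  1  1
The P-positions (g = 0) in 0..11 are 0, 1, 2, 3, 4, 5.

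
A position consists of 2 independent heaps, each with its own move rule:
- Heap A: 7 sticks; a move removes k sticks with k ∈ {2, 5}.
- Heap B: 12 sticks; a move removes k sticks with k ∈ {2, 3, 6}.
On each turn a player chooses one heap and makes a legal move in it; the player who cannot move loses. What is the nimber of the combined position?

For heap A, compute g(0), g(1), … with moves {2, 5}:
g(0) = mex{} = 0
g(1) = mex{} = 0
g(2) = mex{0} = 1
g(3) = mex{0} = 1
g(4) = mex{1} = 0
g(5) = mex{0,1} = 2
g(6) = mex{0} = 1
g(7) = mex{1,2} = 0
So g(7) = 0.
For heap B, compute g(0), g(1), … with moves {2, 3, 6}:
g(0) = mex{} = 0
g(1) = mex{} = 0
g(2) = mex{0} = 1
g(3) = mex{0} = 1
g(4) = mex{0,1} = 2
g(5) = mex{1} = 0
g(6) = mex{0,1,2} = 3
g(7) = mex{0,2} = 1
g(8) = mex{0,1,3} = 2
g(9) = mex{1,3} = 0
g(10) = mex{1,2} = 0
g(11) = mex{0,2} = 1
g(12) = mex{0,3} = 1
So g(12) = 1.
The value of a disjunctive sum is the nim-sum of the parts.
Combined value = 0 XOR 1 = 1.

1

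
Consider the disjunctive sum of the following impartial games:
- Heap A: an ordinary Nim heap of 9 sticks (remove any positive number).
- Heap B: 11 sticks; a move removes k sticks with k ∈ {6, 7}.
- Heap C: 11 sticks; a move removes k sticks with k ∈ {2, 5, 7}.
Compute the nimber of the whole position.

11

Heap A is a plain Nim heap of size 9, so its Grundy value is 9.
For heap B, compute g(0), g(1), … with moves {6, 7}:
g(0) = mex{} = 0
g(1) = mex{} = 0
g(2) = mex{} = 0
g(3) = mex{} = 0
g(4) = mex{} = 0
g(5) = mex{} = 0
g(6) = mex{0} = 1
g(7) = mex{0} = 1
g(8) = mex{0} = 1
g(9) = mex{0} = 1
g(10) = mex{0} = 1
g(11) = mex{0} = 1
So g(11) = 1.
Build the Grundy sequence for heap C with g(k) = mex{g(k−s) : s ∈ {2, 5, 7}, s ≤ k}:
k:     0  1  2  3  4  5  6  7  8  9 10 11
g(k):  0  0  1  1  0  2  1  3  2  2  0  3
So g(11) = 3.
By the Sprague-Grundy theorem, the Grundy value of a sum of independent games is the XOR of the component values.
Combined value = 9 XOR 1 XOR 3 = 11.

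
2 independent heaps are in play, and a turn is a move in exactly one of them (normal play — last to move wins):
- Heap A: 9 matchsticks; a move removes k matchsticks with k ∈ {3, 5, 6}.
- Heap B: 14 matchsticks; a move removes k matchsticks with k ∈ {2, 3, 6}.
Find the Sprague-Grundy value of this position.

Build the Grundy sequence for heap A with g(k) = mex{g(k−s) : s ∈ {3, 5, 6}, s ≤ k}:
g(0) = mex{} = 0
g(1) = mex{} = 0
g(2) = mex{} = 0
g(3) = mex{0} = 1
g(4) = mex{0} = 1
g(5) = mex{0} = 1
g(6) = mex{0,1} = 2
g(7) = mex{0,1} = 2
g(8) = mex{0,1} = 2
g(9) = mex{1,2} = 0
So g(9) = 0.
Grundy values for heap B (subtraction set {2, 3, 6}):
g(0) = mex{} = 0
g(1) = mex{} = 0
g(2) = mex{0} = 1
g(3) = mex{0} = 1
g(4) = mex{0,1} = 2
g(5) = mex{1} = 0
g(6) = mex{0,1,2} = 3
g(7) = mex{0,2} = 1
g(8) = mex{0,1,3} = 2
g(9) = mex{1,3} = 0
g(10) = mex{1,2} = 0
g(11) = mex{0,2} = 1
g(12) = mex{0,3} = 1
g(13) = mex{0,1} = 2
g(14) = mex{1,2} = 0
So g(14) = 0.
By the Sprague-Grundy theorem, the Grundy value of a sum of independent games is the XOR of the component values.
Combined value = 0 XOR 0 = 0.

0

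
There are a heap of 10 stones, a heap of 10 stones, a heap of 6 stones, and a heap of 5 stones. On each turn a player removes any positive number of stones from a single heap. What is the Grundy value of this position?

3

Nim-sum: 10 ⊕ 10 ⊕ 6 ⊕ 5 = 3.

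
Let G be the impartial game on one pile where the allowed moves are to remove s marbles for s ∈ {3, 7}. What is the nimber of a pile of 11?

Build the Grundy sequence with g(k) = mex{g(k−s) : s ∈ {3, 7}, s ≤ k}:
k:     0  1  2  3  4  5  6  7  8  9 10 11
g(k):  0  0  0  1  1  1  0  2  2  1  0  0
So g(11) = 0.

0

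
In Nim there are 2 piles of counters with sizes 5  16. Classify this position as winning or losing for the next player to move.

Winning position

Write each in binary and XOR column by column:
  00101  (5)
  10000  (16)
  -----
  10101  (21)
The nim-sum is 21 ≠ 0, so this is an N-position: the player to move can win.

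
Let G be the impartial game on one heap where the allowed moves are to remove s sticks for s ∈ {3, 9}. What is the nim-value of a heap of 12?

0

Build the Grundy sequence with g(k) = mex{g(k−s) : s ∈ {3, 9}, s ≤ k}:
g(0) = mex{} = 0
g(1) = mex{} = 0
g(2) = mex{} = 0
g(3) = mex{0} = 1
g(4) = mex{0} = 1
g(5) = mex{0} = 1
g(6) = mex{1} = 0
g(7) = mex{1} = 0
g(8) = mex{1} = 0
g(9) = mex{0} = 1
g(10) = mex{0} = 1
g(11) = mex{0} = 1
g(12) = mex{1} = 0
So g(12) = 0.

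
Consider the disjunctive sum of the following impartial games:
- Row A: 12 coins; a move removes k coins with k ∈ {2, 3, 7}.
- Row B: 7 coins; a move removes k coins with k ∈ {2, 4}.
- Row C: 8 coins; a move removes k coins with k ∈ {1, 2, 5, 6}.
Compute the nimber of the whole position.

0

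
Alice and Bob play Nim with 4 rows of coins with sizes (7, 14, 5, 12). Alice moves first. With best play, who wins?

Bob wins

Compute the nim-sum pairwise:
7 ⊕ 14 = 9
9 ⊕ 5 = 12
12 ⊕ 12 = 0
The nim-sum is 0, so this is a P-position: the player to move is in a losing position under optimal play; Alice is about to move from it and so loses — Bob wins.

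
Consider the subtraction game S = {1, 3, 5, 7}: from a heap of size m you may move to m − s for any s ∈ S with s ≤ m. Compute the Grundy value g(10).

0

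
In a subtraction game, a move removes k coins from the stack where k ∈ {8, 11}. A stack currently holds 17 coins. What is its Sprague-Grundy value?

2

Compute g(0), g(1), … for moves {8, 11}:
k:     0  1  2  3  4  5  6  7  8  9 10 11 12 13 14 15 16 17
g(k):  0  0  0  0  0  0  0  0  1  1  1  1  1  1  1  1  2  2
So g(17) = 2.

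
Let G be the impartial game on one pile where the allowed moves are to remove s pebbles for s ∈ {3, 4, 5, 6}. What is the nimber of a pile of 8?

2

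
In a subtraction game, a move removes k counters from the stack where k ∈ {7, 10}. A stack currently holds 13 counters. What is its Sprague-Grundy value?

Compute g(0), g(1), … for moves {7, 10}:
k:     0  1  2  3  4  5  6  7  8  9 10 11 12 13
g(k):  0  0  0  0  0  0  0  1  1  1  1  1  1  1
So g(13) = 1.

1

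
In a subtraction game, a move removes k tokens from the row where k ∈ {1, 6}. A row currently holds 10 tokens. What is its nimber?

1

Compute g(0), g(1), … for moves {1, 6}:
k:     0  1  2  3  4  5  6  7  8  9 10
g(k):  0  1  0  1  0  1  2  0  1  0  1
So g(10) = 1.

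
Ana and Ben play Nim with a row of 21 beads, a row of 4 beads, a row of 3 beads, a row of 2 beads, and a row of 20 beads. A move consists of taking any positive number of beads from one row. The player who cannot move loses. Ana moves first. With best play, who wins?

Ana wins

Compute the nim-sum pairwise:
21 ^ 4 = 17
17 ^ 3 = 18
18 ^ 2 = 16
16 ^ 20 = 4
The nim-sum is 4 ≠ 0, so this is an N-position: the player to move can win; Ana has a winning move.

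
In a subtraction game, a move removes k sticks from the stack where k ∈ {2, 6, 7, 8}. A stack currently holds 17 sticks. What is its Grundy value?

1

Build the Grundy sequence with g(k) = mex{g(k−s) : s ∈ {2, 6, 7, 8}, s ≤ k}:
k:     0  1  2  3  4  5  6  7  8  9 10 11 12 13 14 15 16 17
g(k):  0  0  1  1  0  0  1  1  2  2  3  3  2  2  0  0  1  1
So g(17) = 1.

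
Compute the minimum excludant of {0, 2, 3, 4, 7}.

1

0 is in the set but 1 is not, so the mex is 1.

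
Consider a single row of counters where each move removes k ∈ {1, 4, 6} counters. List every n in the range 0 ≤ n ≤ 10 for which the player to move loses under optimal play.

0, 2, 5, 7, 10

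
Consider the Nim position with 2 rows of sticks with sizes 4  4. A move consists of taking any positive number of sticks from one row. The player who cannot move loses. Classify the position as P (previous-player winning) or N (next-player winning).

P-position

Nim-sum: 4 ^ 4 = 0.
The nim-sum is 0, so this is a P-position: the player to move is in a losing position under optimal play.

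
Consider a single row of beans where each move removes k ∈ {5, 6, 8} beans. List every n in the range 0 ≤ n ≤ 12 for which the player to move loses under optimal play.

0, 1, 2, 3, 4

Grundy values for subtraction set {5, 6, 8}:
k:     0  1  2  3  4  5  6  7  8  9 10 11 12
g(k):  0  0  0  0  0  1  1  1  1  1  2  2  2
The P-positions (g = 0) in 0..12 are 0, 1, 2, 3, 4.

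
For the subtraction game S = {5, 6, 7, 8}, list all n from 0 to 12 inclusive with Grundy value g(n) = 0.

0, 1, 2, 3, 4

Compute g(0), g(1), … for moves {5, 6, 7, 8}:
k:     0  1  2  3  4  5  6  7  8  9 10 11 12
g(k):  0  0  0  0  0  1  1  1  1  1  2  2  2
The P-positions (g = 0) in 0..12 are 0, 1, 2, 3, 4.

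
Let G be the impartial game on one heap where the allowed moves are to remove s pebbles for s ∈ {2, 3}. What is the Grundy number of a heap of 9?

Build the Grundy sequence with g(k) = mex{g(k−s) : s ∈ {2, 3}, s ≤ k}:
k:     0  1  2  3  4  5  6  7  8  9
g(k):  0  0  1  1  2  0  0  1  1  2
So g(9) = 2.

2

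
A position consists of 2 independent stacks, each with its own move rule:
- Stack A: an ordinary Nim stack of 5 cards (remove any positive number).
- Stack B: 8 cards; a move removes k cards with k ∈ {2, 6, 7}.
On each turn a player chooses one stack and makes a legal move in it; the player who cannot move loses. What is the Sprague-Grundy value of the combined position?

7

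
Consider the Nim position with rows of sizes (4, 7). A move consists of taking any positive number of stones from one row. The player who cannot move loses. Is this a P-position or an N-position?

Nim-sum: 4 ⊕ 7 = 3.
The nim-sum is 3 ≠ 0, so this is an N-position: the player to move can win.

N-position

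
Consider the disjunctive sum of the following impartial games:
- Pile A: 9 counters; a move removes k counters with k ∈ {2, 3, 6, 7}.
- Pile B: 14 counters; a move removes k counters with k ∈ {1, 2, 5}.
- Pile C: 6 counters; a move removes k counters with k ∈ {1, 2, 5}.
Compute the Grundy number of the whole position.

2

Build the Grundy sequence for pile A with g(k) = mex{g(k−s) : s ∈ {2, 3, 6, 7}, s ≤ k}:
k:     0  1  2  3  4  5  6  7  8  9
g(k):  0  0  1  1  2  0  3  1  2  0
So g(9) = 0.
Grundy values for pile B (subtraction set {1, 2, 5}):
k:     0  1  2  3  4  5  6  7  8  9 10 11 12 13 14
g(k):  0  1  2  0  1  2  0  1  2  0  1  2  0  1  2
So g(14) = 2.
Grundy values for pile C (subtraction set {1, 2, 5}):
g(0) = mex{} = 0
g(1) = mex{0} = 1
g(2) = mex{0,1} = 2
g(3) = mex{1,2} = 0
g(4) = mex{0,2} = 1
g(5) = mex{0,1} = 2
g(6) = mex{1,2} = 0
So g(6) = 0.
By the Sprague-Grundy theorem, the Grundy value of a sum of independent games is the XOR of the component values.
Combined value = 0 XOR 2 XOR 0 = 2.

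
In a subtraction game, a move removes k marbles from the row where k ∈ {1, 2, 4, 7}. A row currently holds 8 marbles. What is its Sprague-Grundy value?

Compute g(0), g(1), … for moves {1, 2, 4, 7}:
g(0) = mex{} = 0
g(1) = mex{0} = 1
g(2) = mex{0,1} = 2
g(3) = mex{1,2} = 0
g(4) = mex{0,2} = 1
g(5) = mex{0,1} = 2
g(6) = mex{1,2} = 0
g(7) = mex{0,2} = 1
g(8) = mex{0,1} = 2
So g(8) = 2.

2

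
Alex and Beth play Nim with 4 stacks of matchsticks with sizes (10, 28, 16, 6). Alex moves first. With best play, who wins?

Beth wins

Nim-sum: 10 ⊕ 28 ⊕ 16 ⊕ 6 = 0.
The nim-sum is 0, so this is a P-position: the player to move is in a losing position under optimal play; Alex is about to move from it and so loses — Beth wins.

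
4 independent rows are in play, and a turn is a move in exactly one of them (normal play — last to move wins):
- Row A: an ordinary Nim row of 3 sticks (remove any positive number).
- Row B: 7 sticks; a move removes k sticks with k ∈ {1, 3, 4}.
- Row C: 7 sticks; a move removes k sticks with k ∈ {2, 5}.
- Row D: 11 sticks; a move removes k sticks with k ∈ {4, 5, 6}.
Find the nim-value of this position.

Row A is a plain Nim row of size 3, so its Grundy value is 3.
For row B, compute g(0), g(1), … with moves {1, 3, 4}:
g(0) = mex{} = 0
g(1) = mex{0} = 1
g(2) = mex{1} = 0
g(3) = mex{0} = 1
g(4) = mex{0,1} = 2
g(5) = mex{0,1,2} = 3
g(6) = mex{0,1,3} = 2
g(7) = mex{1,2} = 0
So g(7) = 0.
Grundy values for row C (subtraction set {2, 5}):
g(0) = mex{} = 0
g(1) = mex{} = 0
g(2) = mex{0} = 1
g(3) = mex{0} = 1
g(4) = mex{1} = 0
g(5) = mex{0,1} = 2
g(6) = mex{0} = 1
g(7) = mex{1,2} = 0
So g(7) = 0.
For row D, compute g(0), g(1), … with moves {4, 5, 6}:
g(0) = mex{} = 0
g(1) = mex{} = 0
g(2) = mex{} = 0
g(3) = mex{} = 0
g(4) = mex{0} = 1
g(5) = mex{0} = 1
g(6) = mex{0} = 1
g(7) = mex{0} = 1
g(8) = mex{0,1} = 2
g(9) = mex{0,1} = 2
g(10) = mex{1} = 0
g(11) = mex{1} = 0
So g(11) = 0.
The value of a disjunctive sum is the nim-sum of the parts.
Combined value = 3 XOR 0 XOR 0 XOR 0 = 3.

3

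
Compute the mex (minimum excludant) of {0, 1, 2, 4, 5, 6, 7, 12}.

3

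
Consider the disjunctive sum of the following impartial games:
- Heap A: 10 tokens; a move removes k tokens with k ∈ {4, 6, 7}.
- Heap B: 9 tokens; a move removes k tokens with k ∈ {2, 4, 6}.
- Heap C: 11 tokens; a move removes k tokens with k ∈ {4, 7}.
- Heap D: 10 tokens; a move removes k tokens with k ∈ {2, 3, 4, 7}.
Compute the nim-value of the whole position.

Grundy values for heap A (subtraction set {4, 6, 7}):
k:     0  1  2  3  4  5  6  7  8  9 10
g(k):  0  0  0  0  1  1  1  1  2  2  2
So g(10) = 2.
Grundy values for heap B (subtraction set {2, 4, 6}):
k:     0  1  2  3  4  5  6  7  8  9
g(k):  0  0  1  1  2  2  3  3  0  0
So g(9) = 0.
Grundy values for heap C (subtraction set {4, 7}):
k:     0  1  2  3  4  5  6  7  8  9 10 11
g(k):  0  0  0  0  1  1  1  1  2  2  2  0
So g(11) = 0.
Grundy values for heap D (subtraction set {2, 3, 4, 7}):
g(0) = mex{} = 0
g(1) = mex{} = 0
g(2) = mex{0} = 1
g(3) = mex{0} = 1
g(4) = mex{0,1} = 2
g(5) = mex{0,1} = 2
g(6) = mex{1,2} = 0
g(7) = mex{0,1,2} = 3
g(8) = mex{0,2} = 1
g(9) = mex{0,1,2,3} = 4
g(10) = mex{0,1,3} = 2
So g(10) = 2.
The value of a disjunctive sum is the nim-sum of the parts.
Combined value = 2 ⊕ 0 ⊕ 0 ⊕ 2 = 0.

0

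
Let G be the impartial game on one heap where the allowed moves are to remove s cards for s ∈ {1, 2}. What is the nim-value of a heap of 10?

Build the Grundy sequence with g(k) = mex{g(k−s) : s ∈ {1, 2}, s ≤ k}:
g(0) = mex{} = 0
g(1) = mex{0} = 1
g(2) = mex{0,1} = 2
g(3) = mex{1,2} = 0
g(4) = mex{0,2} = 1
g(5) = mex{0,1} = 2
g(6) = mex{1,2} = 0
g(7) = mex{0,2} = 1
g(8) = mex{0,1} = 2
g(9) = mex{1,2} = 0
g(10) = mex{0,2} = 1
So g(10) = 1.

1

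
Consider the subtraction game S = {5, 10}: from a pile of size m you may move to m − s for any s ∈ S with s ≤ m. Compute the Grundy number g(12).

Grundy values for subtraction set {5, 10}:
k:     0  1  2  3  4  5  6  7  8  9 10 11 12
g(k):  0  0  0  0  0  1  1  1  1  1  2  2  2
So g(12) = 2.

2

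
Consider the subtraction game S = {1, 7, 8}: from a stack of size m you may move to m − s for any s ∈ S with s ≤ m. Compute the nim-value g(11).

Compute g(0), g(1), … for moves {1, 7, 8}:
k:     0  1  2  3  4  5  6  7  8  9 10 11
g(k):  0  1  0  1  0  1  0  1  2  3  2  3
So g(11) = 3.

3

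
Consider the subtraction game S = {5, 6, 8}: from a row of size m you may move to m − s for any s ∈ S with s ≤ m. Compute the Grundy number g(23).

2

Build the Grundy sequence with g(k) = mex{g(k−s) : s ∈ {5, 6, 8}, s ≤ k}:
k:     0  1  2  3  4  5  6  7  8  9 10 11 12 13 14 15 16 17 18 19 20 21 22 23
g(k):  0  0  0  0  0  1  1  1  1  1  2  2  2  0  0  0  0  0  1  1  1  1  1  2
So g(23) = 2.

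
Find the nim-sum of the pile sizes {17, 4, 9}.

Compute the nim-sum pairwise:
17 XOR 4 = 21
21 XOR 9 = 28

28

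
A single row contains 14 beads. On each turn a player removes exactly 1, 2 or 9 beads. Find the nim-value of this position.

Build the Grundy sequence with g(k) = mex{g(k−s) : s ∈ {1, 2, 9}, s ≤ k}:
g(0) = mex{} = 0
g(1) = mex{0} = 1
g(2) = mex{0,1} = 2
g(3) = mex{1,2} = 0
g(4) = mex{0,2} = 1
g(5) = mex{0,1} = 2
g(6) = mex{1,2} = 0
g(7) = mex{0,2} = 1
g(8) = mex{0,1} = 2
g(9) = mex{0,1,2} = 3
g(10) = mex{1,2,3} = 0
g(11) = mex{0,2,3} = 1
g(12) = mex{0,1} = 2
g(13) = mex{1,2} = 0
g(14) = mex{0,2} = 1
So g(14) = 1.

1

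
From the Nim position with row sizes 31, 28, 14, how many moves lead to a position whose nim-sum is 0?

Nim-sum: 31 ⊕ 28 ⊕ 14 = 13.
The overall nim-sum is X = 13. A row of size p has a winning move iff p XOR X < p (reduce it to p XOR X).
  31: 31 XOR 13 = 18 < 31 — winning move (to 18).
  28: 28 XOR 13 = 17 < 28 — winning move (to 17).
  14: 14 XOR 13 = 3 < 14 — winning move (to 3).
That gives 3 winning moves.

3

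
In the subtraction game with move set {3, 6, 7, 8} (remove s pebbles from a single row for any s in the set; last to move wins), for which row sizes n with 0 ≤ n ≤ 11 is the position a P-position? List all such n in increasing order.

0, 1, 2, 11

Build the Grundy sequence with g(k) = mex{g(k−s) : s ∈ {3, 6, 7, 8}, s ≤ k}:
k:     0  1  2  3  4  5  6  7  8  9 10 11
g(k):  0  0  0  1  1  1  2  2  2  3  3  0
The P-positions (g = 0) in 0..11 are 0, 1, 2, 11.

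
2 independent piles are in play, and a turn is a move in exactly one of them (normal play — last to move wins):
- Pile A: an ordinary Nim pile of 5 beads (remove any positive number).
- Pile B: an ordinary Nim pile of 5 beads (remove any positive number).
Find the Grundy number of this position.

0

Pile A is a plain Nim pile of size 5, so its Grundy value is 5.
Pile B is a plain Nim pile of size 5, so its Grundy value is 5.
The value of a disjunctive sum is the nim-sum of the parts.
Combined value = 5 ⊕ 5 = 0.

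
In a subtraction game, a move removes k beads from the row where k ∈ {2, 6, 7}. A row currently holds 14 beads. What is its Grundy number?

0

Grundy values for subtraction set {2, 6, 7}:
k:     0  1  2  3  4  5  6  7  8  9 10 11 12 13 14
g(k):  0  0  1  1  0  0  1  1  2  0  3  1  2  0  0
So g(14) = 0.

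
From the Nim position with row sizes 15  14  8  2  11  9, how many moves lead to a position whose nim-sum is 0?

Nim-sum: 15 XOR 14 XOR 8 XOR 2 XOR 11 XOR 9 = 9.
The overall nim-sum is X = 9. A row of size p has a winning move iff p XOR X < p (reduce it to p XOR X).
  15: 15 XOR 9 = 6 < 15 — winning move (to 6).
  14: 14 XOR 9 = 7 < 14 — winning move (to 7).
  8: 8 XOR 9 = 1 < 8 — winning move (to 1).
  2: 2 XOR 9 = 11 ≥ 2 — no move.
  11: 11 XOR 9 = 2 < 11 — winning move (to 2).
  9: 9 XOR 9 = 0 < 9 — winning move (to 0).
That gives 5 winning moves.

5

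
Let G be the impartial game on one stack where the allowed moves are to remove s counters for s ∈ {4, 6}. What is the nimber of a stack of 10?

0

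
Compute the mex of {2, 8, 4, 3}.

0 is not in the set, so the mex is 0.

0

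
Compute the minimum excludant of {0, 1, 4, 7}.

2

The values 0, 1 are all present; 2 is the first non-negative integer missing from the set.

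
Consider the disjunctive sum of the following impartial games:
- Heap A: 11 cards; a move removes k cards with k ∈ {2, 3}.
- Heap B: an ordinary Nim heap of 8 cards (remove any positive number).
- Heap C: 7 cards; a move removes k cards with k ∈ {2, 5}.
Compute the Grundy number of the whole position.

Grundy values for heap A (subtraction set {2, 3}):
k:     0  1  2  3  4  5  6  7  8  9 10 11
g(k):  0  0  1  1  2  0  0  1  1  2  0  0
So g(11) = 0.
Heap B is a plain Nim heap of size 8, so its Grundy value is 8.
Grundy values for heap C (subtraction set {2, 5}):
g(0) = mex{} = 0
g(1) = mex{} = 0
g(2) = mex{0} = 1
g(3) = mex{0} = 1
g(4) = mex{1} = 0
g(5) = mex{0,1} = 2
g(6) = mex{0} = 1
g(7) = mex{1,2} = 0
So g(7) = 0.
By the Sprague-Grundy theorem, the Grundy value of a sum of independent games is the XOR of the component values.
Combined value = 0 ⊕ 8 ⊕ 0 = 8.

8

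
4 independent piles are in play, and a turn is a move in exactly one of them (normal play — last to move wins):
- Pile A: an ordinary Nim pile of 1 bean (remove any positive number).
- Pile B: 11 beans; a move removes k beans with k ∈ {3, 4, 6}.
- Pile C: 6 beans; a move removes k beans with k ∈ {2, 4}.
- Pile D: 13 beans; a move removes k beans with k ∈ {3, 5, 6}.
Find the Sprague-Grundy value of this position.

0

Pile A is a plain Nim pile of size 1, so its Grundy value is 1.
Grundy values for pile B (subtraction set {3, 4, 6}):
g(0) = mex{} = 0
g(1) = mex{} = 0
g(2) = mex{} = 0
g(3) = mex{0} = 1
g(4) = mex{0} = 1
g(5) = mex{0} = 1
g(6) = mex{0,1} = 2
g(7) = mex{0,1} = 2
g(8) = mex{0,1} = 2
g(9) = mex{1,2} = 0
g(10) = mex{1,2} = 0
g(11) = mex{1,2} = 0
So g(11) = 0.
Grundy values for pile C (subtraction set {2, 4}):
k:     0  1  2  3  4  5  6
g(k):  0  0  1  1  2  2  0
So g(6) = 0.
Grundy values for pile D (subtraction set {3, 5, 6}):
g(0) = mex{} = 0
g(1) = mex{} = 0
g(2) = mex{} = 0
g(3) = mex{0} = 1
g(4) = mex{0} = 1
g(5) = mex{0} = 1
g(6) = mex{0,1} = 2
g(7) = mex{0,1} = 2
g(8) = mex{0,1} = 2
g(9) = mex{1,2} = 0
g(10) = mex{1,2} = 0
g(11) = mex{1,2} = 0
g(12) = mex{0,2} = 1
g(13) = mex{0,2} = 1
So g(13) = 1.
By the Sprague-Grundy theorem, the Grundy value of a sum of independent games is the XOR of the component values.
Combined value = 1 ⊕ 0 ⊕ 0 ⊕ 1 = 0.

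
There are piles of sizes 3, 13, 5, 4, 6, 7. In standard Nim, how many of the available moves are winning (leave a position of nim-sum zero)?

1

Write each in binary and XOR column by column:
  0011  (3)
  1101  (13)
  0101  (5)
  0100  (4)
  0110  (6)
  0111  (7)
  ----
  1110  (14)
The overall nim-sum is X = 14. A pile of size p has a winning move iff p XOR X < p (reduce it to p XOR X).
  3: 3 XOR 14 = 13 ≥ 3 — no move.
  13: 13 XOR 14 = 3 < 13 — winning move (to 3).
  5: 5 XOR 14 = 11 ≥ 5 — no move.
  4: 4 XOR 14 = 10 ≥ 4 — no move.
  6: 6 XOR 14 = 8 ≥ 6 — no move.
  7: 7 XOR 14 = 9 ≥ 7 — no move.
That gives 1 winning move.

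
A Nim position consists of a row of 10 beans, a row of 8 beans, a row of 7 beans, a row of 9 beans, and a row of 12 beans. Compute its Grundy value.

Write each in binary and XOR column by column:
  1010  (10)
  1000  (8)
  0111  (7)
  1001  (9)
  1100  (12)
  ----
  0000  (0)

0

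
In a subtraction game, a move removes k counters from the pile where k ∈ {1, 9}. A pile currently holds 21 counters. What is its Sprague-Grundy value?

1

Compute g(0), g(1), … for moves {1, 9}:
k:     0  1  2  3  4  5  6  7  8  9 10 11 12 13 14 15 16 17 18 19 20 21
g(k):  0  1  0  1  0  1  0  1  0  1  0  1  0  1  0  1  0  1  0  1  0  1
So g(21) = 1.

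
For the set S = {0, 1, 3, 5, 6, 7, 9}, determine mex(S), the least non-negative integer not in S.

2

The values 0, 1 are all present; 2 is the first non-negative integer missing from the set.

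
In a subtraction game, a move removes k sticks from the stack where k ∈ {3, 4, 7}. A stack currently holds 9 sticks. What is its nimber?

3

Compute g(0), g(1), … for moves {3, 4, 7}:
g(0) = mex{} = 0
g(1) = mex{} = 0
g(2) = mex{} = 0
g(3) = mex{0} = 1
g(4) = mex{0} = 1
g(5) = mex{0} = 1
g(6) = mex{0,1} = 2
g(7) = mex{0,1} = 2
g(8) = mex{0,1} = 2
g(9) = mex{0,1,2} = 3
So g(9) = 3.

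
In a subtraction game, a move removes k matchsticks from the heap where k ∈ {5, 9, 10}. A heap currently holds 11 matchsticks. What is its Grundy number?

2

Build the Grundy sequence with g(k) = mex{g(k−s) : s ∈ {5, 9, 10}, s ≤ k}:
g(0) = mex{} = 0
g(1) = mex{} = 0
g(2) = mex{} = 0
g(3) = mex{} = 0
g(4) = mex{} = 0
g(5) = mex{0} = 1
g(6) = mex{0} = 1
g(7) = mex{0} = 1
g(8) = mex{0} = 1
g(9) = mex{0} = 1
g(10) = mex{0,1} = 2
g(11) = mex{0,1} = 2
So g(11) = 2.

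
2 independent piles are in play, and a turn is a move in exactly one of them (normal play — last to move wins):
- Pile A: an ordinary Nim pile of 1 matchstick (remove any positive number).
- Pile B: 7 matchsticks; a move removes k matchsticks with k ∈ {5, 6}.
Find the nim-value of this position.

Pile A is a plain Nim pile of size 1, so its Grundy value is 1.
Grundy values for pile B (subtraction set {5, 6}):
k:     0  1  2  3  4  5  6  7
g(k):  0  0  0  0  0  1  1  1
So g(7) = 1.
The value of a disjunctive sum is the nim-sum of the parts.
Combined value = 1 XOR 1 = 0.

0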